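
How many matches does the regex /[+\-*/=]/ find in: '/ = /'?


Pattern: /[+\-*/=]/ (operators)
Input: '/ = /'
Scanning for matches:
  Match 1: '/'
  Match 2: '='
  Match 3: '/'
Total matches: 3

3


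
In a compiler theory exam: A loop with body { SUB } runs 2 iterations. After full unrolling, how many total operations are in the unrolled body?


Loop body operations: SUB (1 op per iteration)
Unrolling 2 iterations:
  Iteration 1: SUB (1 ops)
  Iteration 2: SUB (1 ops)
Total: 2 iterations * 1 ops/iter = 2 operations

2


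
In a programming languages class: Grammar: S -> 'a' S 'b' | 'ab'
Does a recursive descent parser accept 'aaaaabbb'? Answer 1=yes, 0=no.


Grammar accepts strings of the form a^n b^n (n >= 1)
Word: 'aaaaabbb'
Counting: 5 a's and 3 b's
Check: 5 == 3? No
Mismatch: a-count != b-count
Rejected

0


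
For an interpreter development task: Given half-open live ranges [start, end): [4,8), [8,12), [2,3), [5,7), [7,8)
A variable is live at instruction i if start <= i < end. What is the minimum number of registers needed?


Live ranges:
  Var0: [4, 8)
  Var1: [8, 12)
  Var2: [2, 3)
  Var3: [5, 7)
  Var4: [7, 8)
Sweep-line events (position, delta, active):
  pos=2 start -> active=1
  pos=3 end -> active=0
  pos=4 start -> active=1
  pos=5 start -> active=2
  pos=7 end -> active=1
  pos=7 start -> active=2
  pos=8 end -> active=1
  pos=8 end -> active=0
  pos=8 start -> active=1
  pos=12 end -> active=0
Maximum simultaneous active: 2
Minimum registers needed: 2

2


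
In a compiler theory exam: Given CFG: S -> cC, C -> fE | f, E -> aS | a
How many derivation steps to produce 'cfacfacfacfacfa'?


Grammar: S -> cC, C -> fE | f, E -> aS | a
Deriving 'cfacfacfacfacfa':
Step 1: S -> cC => cC
Step 2: C -> fE => cfE
Step 3: E -> aS => cfaS
Step 4: S -> cC => cfacC
Step 5: C -> fE => cfacfE
Step 6: E -> aS => cfacfaS
Step 7: S -> cC => cfacfacC
Step 8: C -> fE => cfacfacfE
Step 9: E -> aS => cfacfacfaS
Step 10: S -> cC => cfacfacfacC
Step 11: C -> fE => cfacfacfacfE
Step 12: E -> aS => cfacfacfacfaS
Step 13: S -> cC => cfacfacfacfacC
Step 14: C -> fE => cfacfacfacfacfE
Step 15: E -> a => cfacfacfacfacfa
Total derivation steps: 15

15


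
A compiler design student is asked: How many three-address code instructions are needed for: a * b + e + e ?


Expression: a * b + e + e
Generating three-address code (respecting * over +/- precedence):
  Instruction 1: t1 = a * b
  Instruction 2: t2 = t1 + e
  Instruction 3: t3 = t2 + e
Total instructions: 3

3


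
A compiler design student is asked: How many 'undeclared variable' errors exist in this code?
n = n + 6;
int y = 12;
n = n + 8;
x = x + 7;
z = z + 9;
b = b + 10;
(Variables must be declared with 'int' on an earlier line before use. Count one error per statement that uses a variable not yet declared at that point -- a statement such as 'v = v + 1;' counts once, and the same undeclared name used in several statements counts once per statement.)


Scanning code line by line:
  Line 1: use 'n' -> ERROR (undeclared)
  Line 2: declare 'y' -> declared = ['y']
  Line 3: use 'n' -> ERROR (undeclared)
  Line 4: use 'x' -> ERROR (undeclared)
  Line 5: use 'z' -> ERROR (undeclared)
  Line 6: use 'b' -> ERROR (undeclared)
Total undeclared variable errors: 5

5


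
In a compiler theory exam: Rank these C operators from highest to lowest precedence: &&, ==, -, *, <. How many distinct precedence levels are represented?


Looking up precedence for each operator:
  && -> precedence 2
  == -> precedence 3
  - -> precedence 5
  * -> precedence 6
  < -> precedence 4
Sorted highest to lowest: *, -, <, ==, &&
Distinct precedence values: [6, 5, 4, 3, 2]
Number of distinct levels: 5

5


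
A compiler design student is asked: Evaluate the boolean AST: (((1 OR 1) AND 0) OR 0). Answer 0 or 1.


Step 1: Evaluate inner node
  1 OR 1 = 1
Step 2: Evaluate next node
  1 AND 0 = 0
Step 3: Evaluate root node
  0 OR 0 = 0

0


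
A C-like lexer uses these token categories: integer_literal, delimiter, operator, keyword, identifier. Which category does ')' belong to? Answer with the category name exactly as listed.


Token: ')'
Checking categories:
  identifier: no
  integer_literal: no
  operator: no
  keyword: no
  delimiter: YES
Category: delimiter

delimiter


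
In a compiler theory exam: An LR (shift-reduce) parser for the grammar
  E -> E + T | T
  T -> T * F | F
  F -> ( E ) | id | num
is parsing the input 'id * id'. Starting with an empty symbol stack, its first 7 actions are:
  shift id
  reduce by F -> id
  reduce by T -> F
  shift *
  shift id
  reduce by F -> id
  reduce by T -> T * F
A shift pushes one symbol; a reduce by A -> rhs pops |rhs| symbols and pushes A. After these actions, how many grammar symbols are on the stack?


Tracking the symbol stack through each action:
  Action 1: shift 'id' : push -> stack = [id] (size 1)
  Action 2: reduce by F -> id : pop 1, push F -> stack = [F] (size 1)
  Action 3: reduce by T -> F : pop 1, push T -> stack = [T] (size 1)
  Action 4: shift '*' : push -> stack = [T, *] (size 2)
  Action 5: shift 'id' : push -> stack = [T, *, id] (size 3)
  Action 6: reduce by F -> id : pop 1, push F -> stack = [T, *, F] (size 3)
  Action 7: reduce by T -> T * F : pop 3, push T -> stack = [T] (size 1)
Final stack size: 1

1


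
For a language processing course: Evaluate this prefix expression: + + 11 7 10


Parsing prefix expression: + + 11 7 10
Step 1: Innermost operation '+ 11 7'
  11 + 7 = 18
Step 2: Outer operation '+ [18] 10'
  18 + 10 = 28

28


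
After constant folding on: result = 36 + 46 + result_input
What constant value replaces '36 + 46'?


Identifying constant sub-expression:
  Original: result = 36 + 46 + result_input
  36 and 46 are both compile-time constants
  Evaluating: 36 + 46 = 82
  After folding: result = 82 + result_input

82


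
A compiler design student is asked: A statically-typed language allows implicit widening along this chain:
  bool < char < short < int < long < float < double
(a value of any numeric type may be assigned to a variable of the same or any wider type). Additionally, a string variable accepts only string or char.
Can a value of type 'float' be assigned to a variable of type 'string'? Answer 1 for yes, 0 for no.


Target variable type: string
Source value type: float
Rule: string accepts only {string, char}
  source 'float' in {string, char}? No
Result: 0

0


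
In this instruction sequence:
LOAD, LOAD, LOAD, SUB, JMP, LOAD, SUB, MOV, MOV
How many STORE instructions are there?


Scanning instruction sequence for STORE:
  Position 1: LOAD
  Position 2: LOAD
  Position 3: LOAD
  Position 4: SUB
  Position 5: JMP
  Position 6: LOAD
  Position 7: SUB
  Position 8: MOV
  Position 9: MOV
Matches at positions: []
Total STORE count: 0

0


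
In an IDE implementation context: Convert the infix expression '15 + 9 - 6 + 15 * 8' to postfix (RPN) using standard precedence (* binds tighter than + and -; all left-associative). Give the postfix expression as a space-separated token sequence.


Applying the shunting-yard algorithm:
  Operand 15 -> output
  Push '+' onto operator stack -> op-stack: [+]
  Operand 9 -> output
  See '-' (prec 1); top '+' (prec 1) >= it -> pop '+' to output
  Push '-' onto operator stack -> op-stack: [-]
  Operand 6 -> output
  See '+' (prec 1); top '-' (prec 1) >= it -> pop '-' to output
  Push '+' onto operator stack -> op-stack: [+]
  Operand 15 -> output
  Push '*' onto operator stack -> op-stack: [+, *]
  Operand 8 -> output
  End of input: pop '*' to output
  End of input: pop '+' to output
Postfix result: 15 9 + 6 - 15 8 * +

15 9 + 6 - 15 8 * +


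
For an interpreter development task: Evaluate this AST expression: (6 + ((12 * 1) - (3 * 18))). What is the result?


Expression: (6 + ((12 * 1) - (3 * 18)))
Evaluating step by step:
  12 * 1 = 12
  3 * 18 = 54
  12 - 54 = -42
  6 + -42 = -36
Result: -36

-36


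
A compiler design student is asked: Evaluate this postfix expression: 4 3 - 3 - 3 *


Processing tokens left to right:
Push 4, Push 3
Pop 4 and 3, compute 4 - 3 = 1, push 1
Push 3
Pop 1 and 3, compute 1 - 3 = -2, push -2
Push 3
Pop -2 and 3, compute -2 * 3 = -6, push -6
Stack result: -6

-6


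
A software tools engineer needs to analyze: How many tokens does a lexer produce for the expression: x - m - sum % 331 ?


Scanning 'x - m - sum % 331'
Token 1: 'x' -> identifier
Token 2: '-' -> operator
Token 3: 'm' -> identifier
Token 4: '-' -> operator
Token 5: 'sum' -> identifier
Token 6: '%' -> operator
Token 7: '331' -> integer_literal
Total tokens: 7

7


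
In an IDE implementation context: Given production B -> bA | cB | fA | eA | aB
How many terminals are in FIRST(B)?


Production: B -> bA | cB | fA | eA | aB
Examining each alternative for leading terminals:
  B -> bA : first terminal = 'b'
  B -> cB : first terminal = 'c'
  B -> fA : first terminal = 'f'
  B -> eA : first terminal = 'e'
  B -> aB : first terminal = 'a'
FIRST(B) = {a, b, c, e, f}
Count: 5

5


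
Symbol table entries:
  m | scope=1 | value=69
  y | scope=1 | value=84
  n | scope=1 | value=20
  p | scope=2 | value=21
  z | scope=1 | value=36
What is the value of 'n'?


Searching symbol table for 'n':
  m | scope=1 | value=69
  y | scope=1 | value=84
  n | scope=1 | value=20 <- MATCH
  p | scope=2 | value=21
  z | scope=1 | value=36
Found 'n' at scope 1 with value 20

20


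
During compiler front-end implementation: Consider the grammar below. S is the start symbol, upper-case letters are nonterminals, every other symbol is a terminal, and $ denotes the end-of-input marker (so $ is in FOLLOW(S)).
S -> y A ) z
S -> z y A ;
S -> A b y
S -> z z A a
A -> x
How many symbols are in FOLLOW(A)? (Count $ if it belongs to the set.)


S is the start symbol and does not occur in any rule body, so FOLLOW(S) = {$}.
Examining every occurrence of A in a rule body:
  S -> y A ) z : A is followed by terminal ')' -> add ')'
  S -> z y A ; : A is followed by terminal ';' -> add ';'
  S -> A b y : A is followed by terminal 'b' -> add 'b'
  S -> z z A a : A is followed by terminal 'a' -> add 'a'
  A -> x : A does not occur in the body -> contributes nothing
FOLLOW(A) = {), ;, a, b}
Count: 4

4


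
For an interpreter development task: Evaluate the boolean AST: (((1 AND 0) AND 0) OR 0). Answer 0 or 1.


Step 1: Evaluate inner node
  1 AND 0 = 0
Step 2: Evaluate next node
  0 AND 0 = 0
Step 3: Evaluate root node
  0 OR 0 = 0

0


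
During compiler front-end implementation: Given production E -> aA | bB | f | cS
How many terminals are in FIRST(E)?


Production: E -> aA | bB | f | cS
Examining each alternative for leading terminals:
  E -> aA : first terminal = 'a'
  E -> bB : first terminal = 'b'
  E -> f : first terminal = 'f'
  E -> cS : first terminal = 'c'
FIRST(E) = {a, b, c, f}
Count: 4

4


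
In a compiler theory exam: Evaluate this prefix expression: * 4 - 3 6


Parsing prefix expression: * 4 - 3 6
Step 1: Innermost operation '- 3 6'
  3 - 6 = -3
Step 2: Outer operation '* 4 [-3]'
  4 * -3 = -12

-12


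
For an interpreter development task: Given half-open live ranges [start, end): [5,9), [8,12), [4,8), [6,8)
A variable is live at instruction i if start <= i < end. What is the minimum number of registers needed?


Live ranges:
  Var0: [5, 9)
  Var1: [8, 12)
  Var2: [4, 8)
  Var3: [6, 8)
Sweep-line events (position, delta, active):
  pos=4 start -> active=1
  pos=5 start -> active=2
  pos=6 start -> active=3
  pos=8 end -> active=2
  pos=8 end -> active=1
  pos=8 start -> active=2
  pos=9 end -> active=1
  pos=12 end -> active=0
Maximum simultaneous active: 3
Minimum registers needed: 3

3


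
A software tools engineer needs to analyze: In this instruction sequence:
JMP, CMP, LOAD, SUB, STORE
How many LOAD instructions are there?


Scanning instruction sequence for LOAD:
  Position 1: JMP
  Position 2: CMP
  Position 3: LOAD <- MATCH
  Position 4: SUB
  Position 5: STORE
Matches at positions: [3]
Total LOAD count: 1

1


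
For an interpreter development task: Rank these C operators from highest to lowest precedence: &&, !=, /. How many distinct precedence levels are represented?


Looking up precedence for each operator:
  && -> precedence 2
  != -> precedence 3
  / -> precedence 6
Sorted highest to lowest: /, !=, &&
Distinct precedence values: [6, 3, 2]
Number of distinct levels: 3

3


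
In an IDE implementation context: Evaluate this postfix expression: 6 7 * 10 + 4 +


Processing tokens left to right:
Push 6, Push 7
Pop 6 and 7, compute 6 * 7 = 42, push 42
Push 10
Pop 42 and 10, compute 42 + 10 = 52, push 52
Push 4
Pop 52 and 4, compute 52 + 4 = 56, push 56
Stack result: 56

56


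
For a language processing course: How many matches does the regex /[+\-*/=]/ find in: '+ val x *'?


Pattern: /[+\-*/=]/ (operators)
Input: '+ val x *'
Scanning for matches:
  Match 1: '+'
  Match 2: '*'
Total matches: 2

2


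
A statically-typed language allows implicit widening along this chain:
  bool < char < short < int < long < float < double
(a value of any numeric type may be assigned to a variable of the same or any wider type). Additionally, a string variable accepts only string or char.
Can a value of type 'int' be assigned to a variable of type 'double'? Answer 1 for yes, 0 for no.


Target variable type: double
Source value type: int
Numeric ranks: int=3, double=6
Widening allowed iff rank(source) <= rank(target): 3 <= 6? Yes
Result: 1

1


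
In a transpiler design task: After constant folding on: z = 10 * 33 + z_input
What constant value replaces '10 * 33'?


Identifying constant sub-expression:
  Original: z = 10 * 33 + z_input
  10 and 33 are both compile-time constants
  Evaluating: 10 * 33 = 330
  After folding: z = 330 + z_input

330


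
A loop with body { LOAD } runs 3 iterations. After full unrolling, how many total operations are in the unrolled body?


Loop body operations: LOAD (1 op per iteration)
Unrolling 3 iterations:
  Iteration 1: LOAD (1 ops)
  Iteration 2: LOAD (1 ops)
  Iteration 3: LOAD (1 ops)
Total: 3 iterations * 1 ops/iter = 3 operations

3


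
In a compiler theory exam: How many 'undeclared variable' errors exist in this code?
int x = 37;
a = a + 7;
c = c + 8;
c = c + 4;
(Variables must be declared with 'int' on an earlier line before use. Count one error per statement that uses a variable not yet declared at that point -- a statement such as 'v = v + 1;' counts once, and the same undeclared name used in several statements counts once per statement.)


Scanning code line by line:
  Line 1: declare 'x' -> declared = ['x']
  Line 2: use 'a' -> ERROR (undeclared)
  Line 3: use 'c' -> ERROR (undeclared)
  Line 4: use 'c' -> ERROR (undeclared)
Total undeclared variable errors: 3

3


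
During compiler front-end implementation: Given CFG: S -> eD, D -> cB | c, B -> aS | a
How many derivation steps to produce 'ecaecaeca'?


Grammar: S -> eD, D -> cB | c, B -> aS | a
Deriving 'ecaecaeca':
Step 1: S -> eD => eD
Step 2: D -> cB => ecB
Step 3: B -> aS => ecaS
Step 4: S -> eD => ecaeD
Step 5: D -> cB => ecaecB
Step 6: B -> aS => ecaecaS
Step 7: S -> eD => ecaecaeD
Step 8: D -> cB => ecaecaecB
Step 9: B -> a => ecaecaeca
Total derivation steps: 9

9


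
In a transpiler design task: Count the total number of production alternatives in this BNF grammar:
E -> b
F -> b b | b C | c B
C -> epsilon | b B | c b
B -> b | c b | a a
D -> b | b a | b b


Counting alternatives per rule:
  E: 1 alternative(s)
  F: 3 alternative(s)
  C: 3 alternative(s)
  B: 3 alternative(s)
  D: 3 alternative(s)
Sum: 1 + 3 + 3 + 3 + 3 = 13

13


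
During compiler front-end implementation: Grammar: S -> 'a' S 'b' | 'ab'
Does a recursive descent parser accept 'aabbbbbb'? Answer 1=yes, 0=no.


Grammar accepts strings of the form a^n b^n (n >= 1)
Word: 'aabbbbbb'
Counting: 2 a's and 6 b's
Check: 2 == 6? No
Mismatch: a-count != b-count
Rejected

0


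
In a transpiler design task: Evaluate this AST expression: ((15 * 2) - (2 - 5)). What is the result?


Expression: ((15 * 2) - (2 - 5))
Evaluating step by step:
  15 * 2 = 30
  2 - 5 = -3
  30 - -3 = 33
Result: 33

33


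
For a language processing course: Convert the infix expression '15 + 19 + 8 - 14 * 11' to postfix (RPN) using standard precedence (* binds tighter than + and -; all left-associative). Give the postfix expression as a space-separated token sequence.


Applying the shunting-yard algorithm:
  Operand 15 -> output
  Push '+' onto operator stack -> op-stack: [+]
  Operand 19 -> output
  See '+' (prec 1); top '+' (prec 1) >= it -> pop '+' to output
  Push '+' onto operator stack -> op-stack: [+]
  Operand 8 -> output
  See '-' (prec 1); top '+' (prec 1) >= it -> pop '+' to output
  Push '-' onto operator stack -> op-stack: [-]
  Operand 14 -> output
  Push '*' onto operator stack -> op-stack: [-, *]
  Operand 11 -> output
  End of input: pop '*' to output
  End of input: pop '-' to output
Postfix result: 15 19 + 8 + 14 11 * -

15 19 + 8 + 14 11 * -


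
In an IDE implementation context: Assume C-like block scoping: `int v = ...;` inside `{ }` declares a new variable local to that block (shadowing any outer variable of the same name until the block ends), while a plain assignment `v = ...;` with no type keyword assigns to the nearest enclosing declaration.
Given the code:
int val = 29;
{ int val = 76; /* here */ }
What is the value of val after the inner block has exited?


Analyzing scoping rules:
Outer scope: declares val = 29
Inner block: 'int val = 76;' declares a NEW val that shadows the outer one
When the block exits the inner val goes out of scope; the outer val was never modified -> 29
Result: 29

29


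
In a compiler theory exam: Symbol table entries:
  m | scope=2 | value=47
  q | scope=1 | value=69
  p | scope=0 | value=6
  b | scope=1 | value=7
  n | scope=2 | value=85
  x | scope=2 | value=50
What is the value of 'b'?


Searching symbol table for 'b':
  m | scope=2 | value=47
  q | scope=1 | value=69
  p | scope=0 | value=6
  b | scope=1 | value=7 <- MATCH
  n | scope=2 | value=85
  x | scope=2 | value=50
Found 'b' at scope 1 with value 7

7


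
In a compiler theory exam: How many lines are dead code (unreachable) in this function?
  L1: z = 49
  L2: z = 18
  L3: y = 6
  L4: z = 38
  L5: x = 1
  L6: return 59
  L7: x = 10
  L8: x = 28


Analyzing control flow:
  L1: reachable (before return)
  L2: reachable (before return)
  L3: reachable (before return)
  L4: reachable (before return)
  L5: reachable (before return)
  L6: reachable (return statement)
  L7: DEAD (after return at L6)
  L8: DEAD (after return at L6)
Return at L6, total lines = 8
Dead lines: L7 through L8
Count: 2

2


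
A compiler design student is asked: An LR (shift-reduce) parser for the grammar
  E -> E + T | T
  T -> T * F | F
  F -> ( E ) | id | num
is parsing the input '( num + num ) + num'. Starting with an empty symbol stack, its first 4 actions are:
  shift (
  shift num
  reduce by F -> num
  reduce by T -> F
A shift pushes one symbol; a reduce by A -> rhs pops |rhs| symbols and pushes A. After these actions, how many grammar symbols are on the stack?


Tracking the symbol stack through each action:
  Action 1: shift '(' : push -> stack = [(] (size 1)
  Action 2: shift 'num' : push -> stack = [(, num] (size 2)
  Action 3: reduce by F -> num : pop 1, push F -> stack = [(, F] (size 2)
  Action 4: reduce by T -> F : pop 1, push T -> stack = [(, T] (size 2)
Final stack size: 2

2


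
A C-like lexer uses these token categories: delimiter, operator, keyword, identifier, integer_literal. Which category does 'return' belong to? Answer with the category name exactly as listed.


Token: 'return'
Checking categories:
  identifier: no
  integer_literal: no
  operator: no
  keyword: YES
  delimiter: no
Category: keyword

keyword


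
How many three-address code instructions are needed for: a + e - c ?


Expression: a + e - c
Generating three-address code (respecting * over +/- precedence):
  Instruction 1: t1 = a + e
  Instruction 2: t2 = t1 - c
Total instructions: 2

2


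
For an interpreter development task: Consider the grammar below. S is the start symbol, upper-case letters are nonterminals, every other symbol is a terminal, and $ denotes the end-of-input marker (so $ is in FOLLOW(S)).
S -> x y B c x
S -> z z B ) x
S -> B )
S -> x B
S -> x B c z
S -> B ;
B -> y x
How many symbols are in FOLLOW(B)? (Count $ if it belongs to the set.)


S is the start symbol and does not occur in any rule body, so FOLLOW(S) = {$}.
Examining every occurrence of B in a rule body:
  S -> x y B c x : B is followed by terminal 'c' -> add 'c'
  S -> z z B ) x : B is followed by terminal ')' -> add ')'
  S -> B ) : B is followed by terminal ')' -> add ')' (already in the set)
  S -> x B : B is at the right end -> add FOLLOW(S) = {$}
  S -> x B c z : B is followed by terminal 'c' -> add 'c' (already in the set)
  S -> B ; : B is followed by terminal ';' -> add ';'
  B -> y x : B does not occur in the body -> contributes nothing
FOLLOW(B) = {), ;, c, $}
Count: 4

4


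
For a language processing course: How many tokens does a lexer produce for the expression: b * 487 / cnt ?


Scanning 'b * 487 / cnt'
Token 1: 'b' -> identifier
Token 2: '*' -> operator
Token 3: '487' -> integer_literal
Token 4: '/' -> operator
Token 5: 'cnt' -> identifier
Total tokens: 5

5


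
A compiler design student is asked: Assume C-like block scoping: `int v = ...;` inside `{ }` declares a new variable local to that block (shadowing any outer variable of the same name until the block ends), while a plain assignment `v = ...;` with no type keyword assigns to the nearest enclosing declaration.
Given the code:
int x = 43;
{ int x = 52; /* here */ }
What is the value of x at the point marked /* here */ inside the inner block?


Analyzing scoping rules:
Outer scope: declares x = 43
Inner block: 'int x = 52;' declares a NEW x that shadows the outer one
Inside the block the inner declaration is in scope -> 52
Result: 52

52


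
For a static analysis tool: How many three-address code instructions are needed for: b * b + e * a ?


Expression: b * b + e * a
Generating three-address code (respecting * over +/- precedence):
  Instruction 1: t1 = b * b
  Instruction 2: t2 = e * a
  Instruction 3: t3 = t1 + t2
Total instructions: 3

3


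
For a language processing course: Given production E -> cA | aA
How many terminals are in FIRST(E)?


Production: E -> cA | aA
Examining each alternative for leading terminals:
  E -> cA : first terminal = 'c'
  E -> aA : first terminal = 'a'
FIRST(E) = {a, c}
Count: 2

2


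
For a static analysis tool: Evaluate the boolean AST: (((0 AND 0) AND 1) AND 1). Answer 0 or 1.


Step 1: Evaluate inner node
  0 AND 0 = 0
Step 2: Evaluate next node
  0 AND 1 = 0
Step 3: Evaluate root node
  0 AND 1 = 0

0


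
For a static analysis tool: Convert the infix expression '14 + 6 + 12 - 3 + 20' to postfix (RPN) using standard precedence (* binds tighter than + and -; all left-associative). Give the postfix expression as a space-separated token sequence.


Applying the shunting-yard algorithm:
  Operand 14 -> output
  Push '+' onto operator stack -> op-stack: [+]
  Operand 6 -> output
  See '+' (prec 1); top '+' (prec 1) >= it -> pop '+' to output
  Push '+' onto operator stack -> op-stack: [+]
  Operand 12 -> output
  See '-' (prec 1); top '+' (prec 1) >= it -> pop '+' to output
  Push '-' onto operator stack -> op-stack: [-]
  Operand 3 -> output
  See '+' (prec 1); top '-' (prec 1) >= it -> pop '-' to output
  Push '+' onto operator stack -> op-stack: [+]
  Operand 20 -> output
  End of input: pop '+' to output
Postfix result: 14 6 + 12 + 3 - 20 +

14 6 + 12 + 3 - 20 +


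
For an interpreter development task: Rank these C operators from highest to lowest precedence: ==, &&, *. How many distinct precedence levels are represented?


Looking up precedence for each operator:
  == -> precedence 3
  && -> precedence 2
  * -> precedence 6
Sorted highest to lowest: *, ==, &&
Distinct precedence values: [6, 3, 2]
Number of distinct levels: 3

3


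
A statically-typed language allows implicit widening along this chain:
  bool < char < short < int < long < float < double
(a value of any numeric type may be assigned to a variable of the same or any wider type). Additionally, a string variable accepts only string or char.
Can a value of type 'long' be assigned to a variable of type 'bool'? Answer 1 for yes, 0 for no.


Target variable type: bool
Source value type: long
Numeric ranks: long=4, bool=0
Widening allowed iff rank(source) <= rank(target): 4 <= 0? No
Result: 0

0


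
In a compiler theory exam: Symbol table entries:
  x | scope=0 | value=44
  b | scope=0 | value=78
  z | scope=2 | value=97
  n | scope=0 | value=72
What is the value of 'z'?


Searching symbol table for 'z':
  x | scope=0 | value=44
  b | scope=0 | value=78
  z | scope=2 | value=97 <- MATCH
  n | scope=0 | value=72
Found 'z' at scope 2 with value 97

97


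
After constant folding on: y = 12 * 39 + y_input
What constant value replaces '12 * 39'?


Identifying constant sub-expression:
  Original: y = 12 * 39 + y_input
  12 and 39 are both compile-time constants
  Evaluating: 12 * 39 = 468
  After folding: y = 468 + y_input

468


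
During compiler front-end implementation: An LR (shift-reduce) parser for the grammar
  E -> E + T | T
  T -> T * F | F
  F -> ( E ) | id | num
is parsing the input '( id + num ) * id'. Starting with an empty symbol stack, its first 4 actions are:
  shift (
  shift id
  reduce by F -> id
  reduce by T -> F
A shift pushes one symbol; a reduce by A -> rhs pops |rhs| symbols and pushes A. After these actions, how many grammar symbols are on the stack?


Tracking the symbol stack through each action:
  Action 1: shift '(' : push -> stack = [(] (size 1)
  Action 2: shift 'id' : push -> stack = [(, id] (size 2)
  Action 3: reduce by F -> id : pop 1, push F -> stack = [(, F] (size 2)
  Action 4: reduce by T -> F : pop 1, push T -> stack = [(, T] (size 2)
Final stack size: 2

2


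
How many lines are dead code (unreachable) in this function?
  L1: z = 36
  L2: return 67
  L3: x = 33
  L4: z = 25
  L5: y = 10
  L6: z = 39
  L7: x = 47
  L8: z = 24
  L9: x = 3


Analyzing control flow:
  L1: reachable (before return)
  L2: reachable (return statement)
  L3: DEAD (after return at L2)
  L4: DEAD (after return at L2)
  L5: DEAD (after return at L2)
  L6: DEAD (after return at L2)
  L7: DEAD (after return at L2)
  L8: DEAD (after return at L2)
  L9: DEAD (after return at L2)
Return at L2, total lines = 9
Dead lines: L3 through L9
Count: 7

7


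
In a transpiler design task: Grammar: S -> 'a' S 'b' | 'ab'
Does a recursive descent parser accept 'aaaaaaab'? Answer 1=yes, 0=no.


Grammar accepts strings of the form a^n b^n (n >= 1)
Word: 'aaaaaaab'
Counting: 7 a's and 1 b's
Check: 7 == 1? No
Mismatch: a-count != b-count
Rejected

0


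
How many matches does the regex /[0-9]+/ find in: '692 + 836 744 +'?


Pattern: /[0-9]+/ (int literals)
Input: '692 + 836 744 +'
Scanning for matches:
  Match 1: '692'
  Match 2: '836'
  Match 3: '744'
Total matches: 3

3


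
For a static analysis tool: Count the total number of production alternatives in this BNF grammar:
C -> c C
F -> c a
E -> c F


Counting alternatives per rule:
  C: 1 alternative(s)
  F: 1 alternative(s)
  E: 1 alternative(s)
Sum: 1 + 1 + 1 = 3

3


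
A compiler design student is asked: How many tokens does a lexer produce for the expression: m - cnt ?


Scanning 'm - cnt'
Token 1: 'm' -> identifier
Token 2: '-' -> operator
Token 3: 'cnt' -> identifier
Total tokens: 3

3


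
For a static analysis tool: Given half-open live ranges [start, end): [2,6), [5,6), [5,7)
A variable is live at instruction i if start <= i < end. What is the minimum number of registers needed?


Live ranges:
  Var0: [2, 6)
  Var1: [5, 6)
  Var2: [5, 7)
Sweep-line events (position, delta, active):
  pos=2 start -> active=1
  pos=5 start -> active=2
  pos=5 start -> active=3
  pos=6 end -> active=2
  pos=6 end -> active=1
  pos=7 end -> active=0
Maximum simultaneous active: 3
Minimum registers needed: 3

3


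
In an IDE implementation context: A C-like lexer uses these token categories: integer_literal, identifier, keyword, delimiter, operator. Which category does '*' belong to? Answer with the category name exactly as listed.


Token: '*'
Checking categories:
  identifier: no
  integer_literal: no
  operator: YES
  keyword: no
  delimiter: no
Category: operator

operator


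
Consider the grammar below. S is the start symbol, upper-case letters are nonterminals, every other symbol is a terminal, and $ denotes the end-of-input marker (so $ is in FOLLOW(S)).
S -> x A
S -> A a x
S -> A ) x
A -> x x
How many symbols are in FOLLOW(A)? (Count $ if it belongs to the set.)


S is the start symbol and does not occur in any rule body, so FOLLOW(S) = {$}.
Examining every occurrence of A in a rule body:
  S -> x A : A is at the right end -> add FOLLOW(S) = {$}
  S -> A a x : A is followed by terminal 'a' -> add 'a'
  S -> A ) x : A is followed by terminal ')' -> add ')'
  A -> x x : A does not occur in the body -> contributes nothing
FOLLOW(A) = {), a, $}
Count: 3

3


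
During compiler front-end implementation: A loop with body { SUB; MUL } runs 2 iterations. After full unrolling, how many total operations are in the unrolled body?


Loop body operations: SUB, MUL (2 ops per iteration)
Unrolling 2 iterations:
  Iteration 1: SUB, MUL (2 ops)
  Iteration 2: SUB, MUL (2 ops)
Total: 2 iterations * 2 ops/iter = 4 operations

4


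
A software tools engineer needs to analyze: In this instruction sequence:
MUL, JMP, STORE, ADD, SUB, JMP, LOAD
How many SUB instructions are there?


Scanning instruction sequence for SUB:
  Position 1: MUL
  Position 2: JMP
  Position 3: STORE
  Position 4: ADD
  Position 5: SUB <- MATCH
  Position 6: JMP
  Position 7: LOAD
Matches at positions: [5]
Total SUB count: 1

1


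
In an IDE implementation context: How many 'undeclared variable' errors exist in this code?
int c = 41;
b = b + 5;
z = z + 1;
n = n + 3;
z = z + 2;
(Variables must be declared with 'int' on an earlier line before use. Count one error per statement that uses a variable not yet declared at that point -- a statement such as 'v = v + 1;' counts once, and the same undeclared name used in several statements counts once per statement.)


Scanning code line by line:
  Line 1: declare 'c' -> declared = ['c']
  Line 2: use 'b' -> ERROR (undeclared)
  Line 3: use 'z' -> ERROR (undeclared)
  Line 4: use 'n' -> ERROR (undeclared)
  Line 5: use 'z' -> ERROR (undeclared)
Total undeclared variable errors: 4

4


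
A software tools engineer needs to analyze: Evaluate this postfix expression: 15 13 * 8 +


Processing tokens left to right:
Push 15, Push 13
Pop 15 and 13, compute 15 * 13 = 195, push 195
Push 8
Pop 195 and 8, compute 195 + 8 = 203, push 203
Stack result: 203

203


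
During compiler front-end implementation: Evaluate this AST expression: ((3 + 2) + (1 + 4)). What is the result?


Expression: ((3 + 2) + (1 + 4))
Evaluating step by step:
  3 + 2 = 5
  1 + 4 = 5
  5 + 5 = 10
Result: 10

10


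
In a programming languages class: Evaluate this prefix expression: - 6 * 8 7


Parsing prefix expression: - 6 * 8 7
Step 1: Innermost operation '* 8 7'
  8 * 7 = 56
Step 2: Outer operation '- 6 [56]'
  6 - 56 = -50

-50


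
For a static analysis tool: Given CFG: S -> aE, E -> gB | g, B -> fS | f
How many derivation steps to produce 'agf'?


Grammar: S -> aE, E -> gB | g, B -> fS | f
Deriving 'agf':
Step 1: S -> aE => aE
Step 2: E -> gB => agB
Step 3: B -> f => agf
Total derivation steps: 3

3


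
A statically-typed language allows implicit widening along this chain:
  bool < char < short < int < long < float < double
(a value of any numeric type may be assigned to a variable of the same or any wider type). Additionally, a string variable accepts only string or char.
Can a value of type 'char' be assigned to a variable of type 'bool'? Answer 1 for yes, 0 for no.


Target variable type: bool
Source value type: char
Numeric ranks: char=1, bool=0
Widening allowed iff rank(source) <= rank(target): 1 <= 0? No
Result: 0

0


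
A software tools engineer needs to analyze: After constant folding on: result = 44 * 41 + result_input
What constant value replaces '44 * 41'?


Identifying constant sub-expression:
  Original: result = 44 * 41 + result_input
  44 and 41 are both compile-time constants
  Evaluating: 44 * 41 = 1804
  After folding: result = 1804 + result_input

1804


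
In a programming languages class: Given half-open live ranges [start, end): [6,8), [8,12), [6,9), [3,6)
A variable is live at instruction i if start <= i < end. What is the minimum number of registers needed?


Live ranges:
  Var0: [6, 8)
  Var1: [8, 12)
  Var2: [6, 9)
  Var3: [3, 6)
Sweep-line events (position, delta, active):
  pos=3 start -> active=1
  pos=6 end -> active=0
  pos=6 start -> active=1
  pos=6 start -> active=2
  pos=8 end -> active=1
  pos=8 start -> active=2
  pos=9 end -> active=1
  pos=12 end -> active=0
Maximum simultaneous active: 2
Minimum registers needed: 2

2


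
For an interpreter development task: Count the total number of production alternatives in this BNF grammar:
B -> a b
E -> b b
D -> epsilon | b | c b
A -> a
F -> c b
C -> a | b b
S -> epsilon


Counting alternatives per rule:
  B: 1 alternative(s)
  E: 1 alternative(s)
  D: 3 alternative(s)
  A: 1 alternative(s)
  F: 1 alternative(s)
  C: 2 alternative(s)
  S: 1 alternative(s)
Sum: 1 + 1 + 3 + 1 + 1 + 2 + 1 = 10

10


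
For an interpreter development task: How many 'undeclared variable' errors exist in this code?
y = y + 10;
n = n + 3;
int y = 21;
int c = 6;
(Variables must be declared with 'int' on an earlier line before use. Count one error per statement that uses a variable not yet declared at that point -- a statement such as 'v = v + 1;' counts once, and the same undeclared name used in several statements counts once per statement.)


Scanning code line by line:
  Line 1: use 'y' -> ERROR (undeclared)
  Line 2: use 'n' -> ERROR (undeclared)
  Line 3: declare 'y' -> declared = ['y']
  Line 4: declare 'c' -> declared = ['c', 'y']
Total undeclared variable errors: 2

2


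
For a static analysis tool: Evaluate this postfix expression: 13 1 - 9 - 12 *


Processing tokens left to right:
Push 13, Push 1
Pop 13 and 1, compute 13 - 1 = 12, push 12
Push 9
Pop 12 and 9, compute 12 - 9 = 3, push 3
Push 12
Pop 3 and 12, compute 3 * 12 = 36, push 36
Stack result: 36

36


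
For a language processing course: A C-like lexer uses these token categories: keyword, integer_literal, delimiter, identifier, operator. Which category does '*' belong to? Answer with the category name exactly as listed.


Token: '*'
Checking categories:
  identifier: no
  integer_literal: no
  operator: YES
  keyword: no
  delimiter: no
Category: operator

operator


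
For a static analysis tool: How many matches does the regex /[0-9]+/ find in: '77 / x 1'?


Pattern: /[0-9]+/ (int literals)
Input: '77 / x 1'
Scanning for matches:
  Match 1: '77'
  Match 2: '1'
Total matches: 2

2


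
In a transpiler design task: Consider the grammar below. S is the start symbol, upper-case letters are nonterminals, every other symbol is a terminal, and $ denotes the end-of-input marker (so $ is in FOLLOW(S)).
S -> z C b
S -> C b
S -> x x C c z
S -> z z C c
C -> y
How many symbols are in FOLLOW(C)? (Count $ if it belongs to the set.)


S is the start symbol and does not occur in any rule body, so FOLLOW(S) = {$}.
Examining every occurrence of C in a rule body:
  S -> z C b : C is followed by terminal 'b' -> add 'b'
  S -> C b : C is followed by terminal 'b' -> add 'b' (already in the set)
  S -> x x C c z : C is followed by terminal 'c' -> add 'c'
  S -> z z C c : C is followed by terminal 'c' -> add 'c' (already in the set)
  C -> y : C does not occur in the body -> contributes nothing
FOLLOW(C) = {b, c}
Count: 2

2


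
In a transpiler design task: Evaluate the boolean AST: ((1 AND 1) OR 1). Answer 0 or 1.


Step 1: Evaluate inner node
  1 AND 1 = 1
Step 2: Evaluate root node
  1 OR 1 = 1

1


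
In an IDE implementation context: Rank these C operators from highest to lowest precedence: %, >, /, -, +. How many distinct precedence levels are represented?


Looking up precedence for each operator:
  % -> precedence 6
  > -> precedence 4
  / -> precedence 6
  - -> precedence 5
  + -> precedence 5
Sorted highest to lowest: %, /, -, +, >
Distinct precedence values: [6, 5, 4]
Number of distinct levels: 3

3


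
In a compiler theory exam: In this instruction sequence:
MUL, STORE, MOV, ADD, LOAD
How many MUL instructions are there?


Scanning instruction sequence for MUL:
  Position 1: MUL <- MATCH
  Position 2: STORE
  Position 3: MOV
  Position 4: ADD
  Position 5: LOAD
Matches at positions: [1]
Total MUL count: 1

1


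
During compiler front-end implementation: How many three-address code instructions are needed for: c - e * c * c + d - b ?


Expression: c - e * c * c + d - b
Generating three-address code (respecting * over +/- precedence):
  Instruction 1: t1 = e * c
  Instruction 2: t2 = t1 * c
  Instruction 3: t3 = c - t2
  Instruction 4: t4 = t3 + d
  Instruction 5: t5 = t4 - b
Total instructions: 5

5


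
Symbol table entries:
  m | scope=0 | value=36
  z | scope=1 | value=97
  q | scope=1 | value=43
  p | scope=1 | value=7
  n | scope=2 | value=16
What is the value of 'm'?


Searching symbol table for 'm':
  m | scope=0 | value=36 <- MATCH
  z | scope=1 | value=97
  q | scope=1 | value=43
  p | scope=1 | value=7
  n | scope=2 | value=16
Found 'm' at scope 0 with value 36

36


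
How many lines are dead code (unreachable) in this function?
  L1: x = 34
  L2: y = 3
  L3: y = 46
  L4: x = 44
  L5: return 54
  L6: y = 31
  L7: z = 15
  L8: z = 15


Analyzing control flow:
  L1: reachable (before return)
  L2: reachable (before return)
  L3: reachable (before return)
  L4: reachable (before return)
  L5: reachable (return statement)
  L6: DEAD (after return at L5)
  L7: DEAD (after return at L5)
  L8: DEAD (after return at L5)
Return at L5, total lines = 8
Dead lines: L6 through L8
Count: 3

3


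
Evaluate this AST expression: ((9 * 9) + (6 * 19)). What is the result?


Expression: ((9 * 9) + (6 * 19))
Evaluating step by step:
  9 * 9 = 81
  6 * 19 = 114
  81 + 114 = 195
Result: 195

195


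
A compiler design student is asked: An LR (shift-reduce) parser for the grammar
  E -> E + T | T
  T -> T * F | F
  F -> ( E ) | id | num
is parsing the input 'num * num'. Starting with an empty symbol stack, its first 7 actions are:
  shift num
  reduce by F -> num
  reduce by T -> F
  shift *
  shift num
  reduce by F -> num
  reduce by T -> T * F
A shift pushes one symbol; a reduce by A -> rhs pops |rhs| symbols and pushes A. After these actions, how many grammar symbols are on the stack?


Tracking the symbol stack through each action:
  Action 1: shift 'num' : push -> stack = [num] (size 1)
  Action 2: reduce by F -> num : pop 1, push F -> stack = [F] (size 1)
  Action 3: reduce by T -> F : pop 1, push T -> stack = [T] (size 1)
  Action 4: shift '*' : push -> stack = [T, *] (size 2)
  Action 5: shift 'num' : push -> stack = [T, *, num] (size 3)
  Action 6: reduce by F -> num : pop 1, push F -> stack = [T, *, F] (size 3)
  Action 7: reduce by T -> T * F : pop 3, push T -> stack = [T] (size 1)
Final stack size: 1

1


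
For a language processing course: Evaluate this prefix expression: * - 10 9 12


Parsing prefix expression: * - 10 9 12
Step 1: Innermost operation '- 10 9'
  10 - 9 = 1
Step 2: Outer operation '* [1] 12'
  1 * 12 = 12

12


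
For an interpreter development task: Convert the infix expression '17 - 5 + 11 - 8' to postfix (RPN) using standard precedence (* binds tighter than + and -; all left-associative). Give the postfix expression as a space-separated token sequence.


Applying the shunting-yard algorithm:
  Operand 17 -> output
  Push '-' onto operator stack -> op-stack: [-]
  Operand 5 -> output
  See '+' (prec 1); top '-' (prec 1) >= it -> pop '-' to output
  Push '+' onto operator stack -> op-stack: [+]
  Operand 11 -> output
  See '-' (prec 1); top '+' (prec 1) >= it -> pop '+' to output
  Push '-' onto operator stack -> op-stack: [-]
  Operand 8 -> output
  End of input: pop '-' to output
Postfix result: 17 5 - 11 + 8 -

17 5 - 11 + 8 -
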